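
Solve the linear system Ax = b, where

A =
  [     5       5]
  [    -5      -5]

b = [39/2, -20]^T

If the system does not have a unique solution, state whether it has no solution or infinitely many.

Row-reduce:
R1 ← R1 / (5).
R2 ← R2 + 5·R1.
Row 2 reduces to 0 = -1/2, a contradiction. The system is inconsistent.

no solution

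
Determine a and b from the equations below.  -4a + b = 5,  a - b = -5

a = 0, b = 5

From equation 1: b = 5 + 4·a.
Substitute into equation 2 and solve: a = 0.
Then b = 5.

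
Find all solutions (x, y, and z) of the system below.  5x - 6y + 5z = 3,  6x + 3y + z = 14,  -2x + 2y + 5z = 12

x = 1, y = 2, z = 2

Row-reduce the augmented matrix:
R1 ← R1 / (5).
R2 ← R2 − 6·R1.
R3 ← R3 + 2·R1.
R2 ← R2 / (51/5).
R1 ← R1 + 6/5·R2.
R3 ← R3 + 2/5·R2.
R3 ← R3 / (347/51).
R1 ← R1 − 7/17·R3.
R2 ← R2 + 25/51·R3.
Reading off the reduced rows gives x = 1, y = 2, z = 2.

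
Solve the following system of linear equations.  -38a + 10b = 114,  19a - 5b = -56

no solution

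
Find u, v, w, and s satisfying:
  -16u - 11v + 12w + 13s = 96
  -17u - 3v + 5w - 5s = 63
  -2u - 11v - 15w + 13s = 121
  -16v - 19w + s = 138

Row-reduce the augmented matrix:
R1 ← R1 / (-16).
R2 ← R2 + 17·R1.
R3 ← R3 + 2·R1.
R2 ← R2 / (139/16).
R1 ← R1 − 11/16·R2.
R3 ← R3 + 77/8·R2.
R4 ← R4 + 16·R2.
R3 ← R3 / (-3487/139).
R1 ← R1 + 19/139·R3.
R2 ← R2 + 124/139·R3.
R4 ← R4 + 4625/139·R3.
R4 ← R4 / (-73541/3487).
R1 ← R1 − 2538/3487·R4.
R2 ← R2 + 6377/3487·R4.
R3 ← R3 − 1316/3487·R4.
Reading off the reduced rows gives u = -4, v = -5, w = -3, s = 1.

u = -4, v = -5, w = -3, s = 1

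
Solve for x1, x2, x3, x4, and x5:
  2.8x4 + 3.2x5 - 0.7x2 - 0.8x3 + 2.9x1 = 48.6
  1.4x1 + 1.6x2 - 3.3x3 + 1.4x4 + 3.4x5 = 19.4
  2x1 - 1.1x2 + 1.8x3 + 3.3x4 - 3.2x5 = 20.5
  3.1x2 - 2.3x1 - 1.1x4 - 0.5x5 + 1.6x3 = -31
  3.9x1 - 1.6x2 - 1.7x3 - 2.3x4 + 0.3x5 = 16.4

x1 = 6, x2 = -4, x3 = 2, x4 = 5, x5 = 5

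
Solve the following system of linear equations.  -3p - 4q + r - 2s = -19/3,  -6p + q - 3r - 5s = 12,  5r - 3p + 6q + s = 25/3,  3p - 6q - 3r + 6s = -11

p = -1, q = 2, r = -4/3, s = 0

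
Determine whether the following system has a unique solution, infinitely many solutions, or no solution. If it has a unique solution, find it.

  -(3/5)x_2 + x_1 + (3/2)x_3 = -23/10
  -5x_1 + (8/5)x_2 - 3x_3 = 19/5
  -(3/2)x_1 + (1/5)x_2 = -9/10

no solution

Row-reduce:
R2 ← R2 + 5·R1.
R3 ← R3 + 3/2·R1.
R2 ← R2 / (-7/5).
R1 ← R1 + 3/5·R2.
R3 ← R3 + 7/10·R2.
Row 3 reduces to 0 = -1/2, a contradiction. The system is inconsistent.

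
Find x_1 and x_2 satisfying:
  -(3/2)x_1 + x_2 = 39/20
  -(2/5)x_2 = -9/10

x_1 = 1/5, x_2 = 9/4

Row-reduce the augmented matrix:
R1 ← R1 / (-3/2).
R2 ← R2 / (-2/5).
R1 ← R1 + 2/3·R2.
Reading off the reduced rows gives x_1 = 1/5, x_2 = 9/4.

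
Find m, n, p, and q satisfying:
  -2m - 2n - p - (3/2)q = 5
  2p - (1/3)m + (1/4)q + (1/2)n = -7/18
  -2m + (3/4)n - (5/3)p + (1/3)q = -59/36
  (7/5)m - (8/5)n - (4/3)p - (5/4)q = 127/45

m = -1/3, n = -7/3, p = 1/3, q = 0

Row-reduce the augmented matrix:
R1 ← R1 / (-2).
R2 ← R2 + 1/3·R1.
R3 ← R3 + 2·R1.
R4 ← R4 − 7/5·R1.
R2 ← R2 / (5/6).
R1 ← R1 − 1·R2.
R3 ← R3 − 11/4·R2.
R4 ← R4 + 3·R2.
R3 ← R3 / (-469/60).
R1 ← R1 + 21/10·R3.
R2 ← R2 − 13/5·R3.
R4 ← R4 − 173/30·R3.
R4 ← R4 / (-2566/7035).
R1 ← R1 − 27/268·R4.
R2 ← R2 − 310/469·R4.
R3 ← R3 + 11/469·R4.
Reading off the reduced rows gives m = -1/3, n = -7/3, p = 1/3, q = 0.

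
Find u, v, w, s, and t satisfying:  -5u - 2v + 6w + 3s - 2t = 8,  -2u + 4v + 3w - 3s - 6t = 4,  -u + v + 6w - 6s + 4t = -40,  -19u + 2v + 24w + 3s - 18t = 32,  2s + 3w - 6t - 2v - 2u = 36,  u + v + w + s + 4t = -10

u = 6, v = -2, w = 2, s = 4, t = -5

Row-reduce the augmented matrix:
R1 ← R1 / (-5).
R2 ← R2 + 2·R1.
R3 ← R3 + 1·R1.
R4 ← R4 + 19·R1.
R5 ← R5 + 2·R1.
R6 ← R6 − 1·R1.
R2 ← R2 / (24/5).
R1 ← R1 − 2/5·R2.
R3 ← R3 − 7/5·R2.
R4 ← R4 − 48/5·R2.
R5 ← R5 + 6/5·R2.
R6 ← R6 − 3/5·R2.
R3 ← R3 / (37/8).
R1 ← R1 + 5/4·R3.
R2 ← R2 − 1/8·R3.
R5 ← R5 − 3/4·R3.
R6 ← R6 − 17/8·R3.
Swap R4 and R5.
R4 ← R4 / (23/37).
R1 ← R1 + 63/37·R4.
R2 ← R2 + 27/37·R4.
R3 ← R3 + 43/37·R4.
R6 ← R6 − 170/37·R4.
Swap R5 and R6.
R5 ← R5 / (170/3).
R1 ← R1 + 18·R5.
R2 ← R2 + 10·R5.
R3 ← R3 + 38/3·R5.
R4 ← R4 + 12·R5.
R6 reduces to 0 = 0, so the extra equation is consistent.
Reading off the reduced rows gives u = 6, v = -2, w = 2, s = 4, t = -5.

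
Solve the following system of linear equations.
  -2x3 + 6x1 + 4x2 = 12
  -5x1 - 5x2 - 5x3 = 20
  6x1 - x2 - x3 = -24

Row-reduce the augmented matrix:
R1 ← R1 / (6).
R2 ← R2 + 5·R1.
R3 ← R3 − 6·R1.
R2 ← R2 / (-5/3).
R1 ← R1 − 2/3·R2.
R3 ← R3 + 5·R2.
R3 ← R3 / (21).
R1 ← R1 + 3·R3.
R2 ← R2 − 4·R3.
Reading off the reduced rows gives x1 = -4, x2 = 6, x3 = -6.

x1 = -4, x2 = 6, x3 = -6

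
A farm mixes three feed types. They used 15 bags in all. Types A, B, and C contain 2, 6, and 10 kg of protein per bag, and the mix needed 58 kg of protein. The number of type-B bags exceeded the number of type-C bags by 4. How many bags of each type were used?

type-A bags: 9, type-B bags: 5, type-C bags: 1

Let a = type-A bags, b = type-B bags, c = type-C bags.
  a + b + c = 15
  2a + 6b + 10c = 58
  b - c = 4
Row-reduce the augmented matrix:
R2 ← R2 − 2·R1.
R2 ← R2 / (4).
R1 ← R1 − 1·R2.
R3 ← R3 − 1·R2.
R3 ← R3 / (-3).
R1 ← R1 + 1·R3.
R2 ← R2 − 2·R3.
Reading off the reduced rows gives a = 9, b = 5, c = 1.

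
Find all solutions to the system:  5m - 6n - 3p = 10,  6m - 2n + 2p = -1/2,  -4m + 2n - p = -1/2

m = 1/2, n = -1/4, p = -2

Row-reduce the augmented matrix:
R1 ← R1 / (5).
R2 ← R2 − 6·R1.
R3 ← R3 + 4·R1.
R2 ← R2 / (26/5).
R1 ← R1 + 6/5·R2.
R3 ← R3 + 14/5·R2.
R3 ← R3 / (-5/13).
R1 ← R1 − 9/13·R3.
R2 ← R2 − 14/13·R3.
Reading off the reduced rows gives m = 1/2, n = -1/4, p = -2.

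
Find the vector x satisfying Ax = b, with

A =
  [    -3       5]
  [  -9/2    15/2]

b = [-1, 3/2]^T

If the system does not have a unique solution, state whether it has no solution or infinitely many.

no solution

Row-reduce:
R1 ← R1 / (-3).
R2 ← R2 + 9/2·R1.
Row 2 reduces to 0 = 3, a contradiction. The system is inconsistent.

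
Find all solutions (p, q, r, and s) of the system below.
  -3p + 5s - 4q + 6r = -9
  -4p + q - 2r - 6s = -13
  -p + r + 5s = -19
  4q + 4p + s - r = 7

p = 6, q = -3, r = 2, s = -3

Row-reduce the augmented matrix:
R1 ← R1 / (-3).
R2 ← R2 + 4·R1.
R3 ← R3 + 1·R1.
R4 ← R4 − 4·R1.
R2 ← R2 / (19/3).
R1 ← R1 − 4/3·R2.
R3 ← R3 − 4/3·R2.
R4 ← R4 + 4/3·R2.
R3 ← R3 / (21/19).
R1 ← R1 − 2/19·R3.
R2 ← R2 + 30/19·R3.
R4 ← R4 − 93/19·R3.
R4 ← R4 / (-151/7).
R1 ← R1 − 3/7·R4.
R2 ← R2 − 46/7·R4.
R3 ← R3 − 38/7·R4.
Reading off the reduced rows gives p = 6, q = -3, r = 2, s = -3.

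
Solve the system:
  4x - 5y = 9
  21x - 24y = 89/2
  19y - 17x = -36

no solution

Row-reduce:
R1 ← R1 / (4).
R2 ← R2 − 21·R1.
R3 ← R3 + 17·R1.
R2 ← R2 / (9/4).
R1 ← R1 + 5/4·R2.
R3 ← R3 + 9/4·R2.
Row 3 reduces to 0 = -1/2, a contradiction. The system is inconsistent.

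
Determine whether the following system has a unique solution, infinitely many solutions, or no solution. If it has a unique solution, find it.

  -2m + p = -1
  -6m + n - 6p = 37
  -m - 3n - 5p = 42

Row-reduce the augmented matrix:
R1 ← R1 / (-2).
R2 ← R2 + 6·R1.
R3 ← R3 + 1·R1.
R3 ← R3 + 3·R2.
R3 ← R3 / (-65/2).
R1 ← R1 + 1/2·R3.
R2 ← R2 + 9·R3.
Reading off the reduced rows gives m = -2, n = -5, p = -5.

m = -2, n = -5, p = -5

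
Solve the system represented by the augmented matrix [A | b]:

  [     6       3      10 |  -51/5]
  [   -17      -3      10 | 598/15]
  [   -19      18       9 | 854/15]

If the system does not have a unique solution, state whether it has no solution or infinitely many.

Row-reduce the augmented matrix:
R1 ← R1 / (6).
R2 ← R2 + 17·R1.
R3 ← R3 + 19·R1.
R2 ← R2 / (11/2).
R1 ← R1 − 1/2·R2.
R3 ← R3 − 55/2·R2.
R3 ← R3 / (-151).
R1 ← R1 + 20/11·R3.
R2 ← R2 − 230/33·R3.
Reading off the reduced rows gives x_1 = -7/3, x_2 = 3/5, x_3 = 1/5.

x_1 = -7/3, x_2 = 3/5, x_3 = 1/5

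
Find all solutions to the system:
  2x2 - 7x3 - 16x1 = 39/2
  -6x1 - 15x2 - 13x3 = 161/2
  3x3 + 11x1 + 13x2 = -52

x1 = -1/2, x2 = -3, x3 = -5/2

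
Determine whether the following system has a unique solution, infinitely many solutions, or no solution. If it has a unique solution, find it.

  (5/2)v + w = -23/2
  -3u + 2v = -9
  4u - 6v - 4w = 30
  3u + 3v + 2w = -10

no solution

Row-reduce:
Swap R1 and R2.
R1 ← R1 / (-3).
R3 ← R3 − 4·R1.
R4 ← R4 − 3·R1.
R2 ← R2 / (5/2).
R1 ← R1 + 2/3·R2.
R3 ← R3 + 10/3·R2.
R4 ← R4 − 5·R2.
R3 ← R3 / (-8/3).
R1 ← R1 − 4/15·R3.
R2 ← R2 − 2/5·R3.
Row 4 reduces to 0 = 4, a contradiction. The system is inconsistent.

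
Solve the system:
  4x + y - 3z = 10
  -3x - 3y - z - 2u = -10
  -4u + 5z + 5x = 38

infinitely many solutions

Row-reduce:
R1 ← R1 / (4).
R2 ← R2 + 3·R1.
R3 ← R3 − 5·R1.
R2 ← R2 / (-9/4).
R1 ← R1 − 1/4·R2.
R3 ← R3 + 5/4·R2.
R3 ← R3 / (95/9).
R1 ← R1 + 10/9·R3.
R2 ← R2 − 13/9·R3.
Rank is 3 with 4 unknowns, leaving u free.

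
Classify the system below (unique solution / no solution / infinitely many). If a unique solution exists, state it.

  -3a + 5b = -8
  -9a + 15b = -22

Row-reduce:
R1 ← R1 / (-3).
R2 ← R2 + 9·R1.
Row 2 reduces to 0 = 2, a contradiction. The system is inconsistent.

no solution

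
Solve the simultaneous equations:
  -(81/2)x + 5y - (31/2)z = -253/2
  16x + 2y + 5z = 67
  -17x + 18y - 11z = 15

infinitely many solutions

Row-reduce:
R1 ← R1 / (-81/2).
R2 ← R2 − 16·R1.
R3 ← R3 + 17·R1.
R2 ← R2 / (322/81).
R1 ← R1 + 10/81·R2.
R3 ← R3 − 1288/81·R2.
Rank is 2 with 3 unknowns, leaving z free.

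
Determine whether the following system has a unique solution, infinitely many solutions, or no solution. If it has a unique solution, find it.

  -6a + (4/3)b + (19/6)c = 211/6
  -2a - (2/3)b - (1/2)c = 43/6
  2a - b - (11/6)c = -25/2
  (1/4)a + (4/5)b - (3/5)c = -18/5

Row-reduce:
R1 ← R1 / (-6).
R2 ← R2 + 2·R1.
R3 ← R3 − 2·R1.
R4 ← R4 − 1/4·R1.
R2 ← R2 / (-10/9).
R1 ← R1 + 2/9·R2.
R3 ← R3 + 5/9·R2.
R4 ← R4 − 77/90·R2.
Swap R3 and R4.
R3 ← R3 / (-1999/1200).
R1 ← R1 + 13/60·R3.
R2 ← R2 − 7/5·R3.
Row 4 reduces to 0 = 3/2, a contradiction. The system is inconsistent.

no solution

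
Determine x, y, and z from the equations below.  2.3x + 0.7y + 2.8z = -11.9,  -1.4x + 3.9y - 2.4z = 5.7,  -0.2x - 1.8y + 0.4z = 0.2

x = 0, y = -1, z = -4

Row-reduce the augmented matrix:
R1 ← R1 / (23/10).
R2 ← R2 + 7/5·R1.
R3 ← R3 + 1/5·R1.
R2 ← R2 / (199/46).
R1 ← R1 − 7/23·R2.
R3 ← R3 + 40/23·R2.
R3 ← R3 / (362/995).
R1 ← R1 − 252/199·R3.
R2 ← R2 + 32/199·R3.
Reading off the reduced rows gives x = 0, y = -1, z = -4.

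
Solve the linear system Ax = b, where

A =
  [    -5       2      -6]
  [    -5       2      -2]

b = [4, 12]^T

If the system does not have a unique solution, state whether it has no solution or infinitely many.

infinitely many solutions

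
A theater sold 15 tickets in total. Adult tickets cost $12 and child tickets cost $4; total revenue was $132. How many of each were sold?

Let a = adult tickets, c = child tickets.
  a + c = 15
  12a + 4c = 132
Row-reduce the augmented matrix:
R2 ← R2 − 12·R1.
R2 ← R2 / (-8).
R1 ← R1 − 1·R2.
Reading off the reduced rows gives a = 9, c = 6.

adult tickets: 9, child tickets: 6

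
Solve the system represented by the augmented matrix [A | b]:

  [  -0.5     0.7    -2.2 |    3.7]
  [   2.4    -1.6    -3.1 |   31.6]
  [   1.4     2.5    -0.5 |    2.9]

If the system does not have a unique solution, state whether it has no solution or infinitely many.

x_1 = 6, x_2 = -3, x_3 = -4

Row-reduce the augmented matrix:
R1 ← R1 / (-1/2).
R2 ← R2 − 12/5·R1.
R3 ← R3 − 7/5·R1.
R2 ← R2 / (44/25).
R1 ← R1 + 7/5·R2.
R3 ← R3 − 223/50·R2.
R3 ← R3 / (24601/880).
R1 ← R1 + 569/88·R3.
R2 ← R2 + 683/88·R3.
Reading off the reduced rows gives x_1 = 6, x_2 = -3, x_3 = -4.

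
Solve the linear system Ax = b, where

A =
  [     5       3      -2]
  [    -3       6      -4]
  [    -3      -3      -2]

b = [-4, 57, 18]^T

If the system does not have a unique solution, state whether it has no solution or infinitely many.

Row-reduce the augmented matrix:
R1 ← R1 / (5).
R2 ← R2 + 3·R1.
R3 ← R3 + 3·R1.
R2 ← R2 / (39/5).
R1 ← R1 − 3/5·R2.
R3 ← R3 + 6/5·R2.
R3 ← R3 / (-4).
R2 ← R2 + 2/3·R3.
Reading off the reduced rows gives x_1 = -5, x_2 = 3, x_3 = -6.

x_1 = -5, x_2 = 3, x_3 = -6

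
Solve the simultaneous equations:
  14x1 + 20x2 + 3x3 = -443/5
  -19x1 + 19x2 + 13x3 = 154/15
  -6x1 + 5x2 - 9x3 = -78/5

Row-reduce the augmented matrix:
R1 ← R1 / (14).
R2 ← R2 + 19·R1.
R3 ← R3 + 6·R1.
R2 ← R2 / (323/7).
R1 ← R1 − 10/7·R2.
R3 ← R3 − 95/7·R2.
R3 ← R3 / (-433/34).
R1 ← R1 + 203/646·R3.
R2 ← R2 − 239/646·R3.
Reading off the reduced rows gives x1 = -12/5, x2 = -3, x3 = 5/3.

x1 = -12/5, x2 = -3, x3 = 5/3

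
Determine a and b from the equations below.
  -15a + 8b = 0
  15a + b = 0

a = 0, b = 0

Row-reduce the augmented matrix:
R1 ← R1 / (-15).
R2 ← R2 − 15·R1.
R2 ← R2 / (9).
R1 ← R1 + 8/15·R2.
Reading off the reduced rows gives a = 0, b = 0.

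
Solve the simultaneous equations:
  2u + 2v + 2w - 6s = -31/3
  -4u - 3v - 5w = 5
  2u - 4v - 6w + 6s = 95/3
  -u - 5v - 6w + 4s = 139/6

u = 5/2, v = -5/3, w = -2, s = 4/3

Row-reduce the augmented matrix:
R1 ← R1 / (2).
R2 ← R2 + 4·R1.
R3 ← R3 − 2·R1.
R4 ← R4 + 1·R1.
R1 ← R1 − 1·R2.
R3 ← R3 + 6·R2.
R4 ← R4 + 4·R2.
R3 ← R3 / (-14).
R1 ← R1 − 2·R3.
R2 ← R2 + 1·R3.
R4 ← R4 + 9·R3.
R4 ← R4 / (-59/7).
R1 ← R1 − 3/7·R4.
R2 ← R2 + 54/7·R4.
R3 ← R3 − 30/7·R4.
Reading off the reduced rows gives u = 5/2, v = -5/3, w = -2, s = 4/3.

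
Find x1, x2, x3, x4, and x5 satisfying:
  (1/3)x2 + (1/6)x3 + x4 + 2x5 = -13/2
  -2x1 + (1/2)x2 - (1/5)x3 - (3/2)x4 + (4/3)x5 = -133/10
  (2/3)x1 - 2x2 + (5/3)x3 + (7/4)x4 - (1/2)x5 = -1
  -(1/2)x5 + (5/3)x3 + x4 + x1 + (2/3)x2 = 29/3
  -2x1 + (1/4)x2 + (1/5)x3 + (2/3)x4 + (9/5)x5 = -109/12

Row-reduce the augmented matrix:
Swap R1 and R2.
R1 ← R1 / (-2).
R3 ← R3 − 2/3·R1.
R4 ← R4 − 1·R1.
R5 ← R5 + 2·R1.
R2 ← R2 / (1/3).
R1 ← R1 + 1/4·R2.
R3 ← R3 + 11/6·R2.
R4 ← R4 − 11/12·R2.
R5 ← R5 + 1/4·R2.
R3 ← R3 / (151/60).
R1 ← R1 − 9/40·R3.
R2 ← R2 − 1/2·R3.
R4 ← R4 − 133/120·R3.
R5 ← R5 − 21/40·R3.
R4 ← R4 / (-6611/1208).
R1 ← R1 − 1083/1208·R4.
R2 ← R2 − 501/302·R4.
R3 ← R3 − 405/151·R4.
R5 ← R5 − 5467/3624·R4.
R5 ← R5 / (-252752/81135).
R1 ← R1 + 23911/13222·R5.
R2 ← R2 − 4944/6611·R5.
R3 ← R3 + 12440/19833·R5.
R4 ← R4 − 110386/59499·R5.
Reading off the reduced rows gives x1 = 1, x2 = 5, x3 = -1, x4 = 4, x5 = -6.

x1 = 1, x2 = 5, x3 = -1, x4 = 4, x5 = -6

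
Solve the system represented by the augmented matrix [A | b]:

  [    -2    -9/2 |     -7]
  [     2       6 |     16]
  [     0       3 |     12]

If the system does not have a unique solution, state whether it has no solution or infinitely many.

no solution

Row-reduce:
R1 ← R1 / (-2).
R2 ← R2 − 2·R1.
R2 ← R2 / (3/2).
R1 ← R1 − 9/4·R2.
R3 ← R3 − 3·R2.
Row 3 reduces to 0 = -6, a contradiction. The system is inconsistent.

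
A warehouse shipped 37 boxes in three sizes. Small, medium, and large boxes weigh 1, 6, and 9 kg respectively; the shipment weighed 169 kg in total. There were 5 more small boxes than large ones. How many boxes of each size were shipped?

small boxes: 19, medium boxes: 4, large boxes: 14

Let s = small boxes, m = medium boxes, l = large boxes.
  s + m + l = 37
  6m + 9l + s = 169
  s - l = 5
Row-reduce the augmented matrix:
R2 ← R2 − 1·R1.
R3 ← R3 − 1·R1.
R2 ← R2 / (5).
R1 ← R1 − 1·R2.
R3 ← R3 + 1·R2.
R3 ← R3 / (-2/5).
R1 ← R1 + 3/5·R3.
R2 ← R2 − 8/5·R3.
Reading off the reduced rows gives s = 19, m = 4, l = 14.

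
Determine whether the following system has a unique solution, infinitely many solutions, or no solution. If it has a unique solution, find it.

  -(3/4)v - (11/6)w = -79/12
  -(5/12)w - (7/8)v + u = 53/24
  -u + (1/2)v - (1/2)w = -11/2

infinitely many solutions

Row-reduce:
Swap R1 and R2.
R3 ← R3 + 1·R1.
R2 ← R2 / (-3/4).
R1 ← R1 + 7/8·R2.
R3 ← R3 + 3/8·R2.
Rank is 2 with 3 unknowns, leaving w free.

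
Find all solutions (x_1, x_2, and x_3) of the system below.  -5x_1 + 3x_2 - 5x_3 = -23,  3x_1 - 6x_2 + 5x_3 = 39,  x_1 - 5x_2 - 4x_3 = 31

x_1 = 1, x_2 = -6, x_3 = 0

Row-reduce the augmented matrix:
R1 ← R1 / (-5).
R2 ← R2 − 3·R1.
R3 ← R3 − 1·R1.
R2 ← R2 / (-21/5).
R1 ← R1 + 3/5·R2.
R3 ← R3 + 22/5·R2.
R3 ← R3 / (-149/21).
R1 ← R1 − 5/7·R3.
R2 ← R2 + 10/21·R3.
Reading off the reduced rows gives x_1 = 1, x_2 = -6, x_3 = 0.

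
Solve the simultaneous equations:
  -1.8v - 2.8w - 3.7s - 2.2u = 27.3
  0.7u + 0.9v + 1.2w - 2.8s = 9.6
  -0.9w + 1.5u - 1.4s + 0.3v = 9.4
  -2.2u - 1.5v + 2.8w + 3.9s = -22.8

u = 1, v = -3, w = -2, s = -5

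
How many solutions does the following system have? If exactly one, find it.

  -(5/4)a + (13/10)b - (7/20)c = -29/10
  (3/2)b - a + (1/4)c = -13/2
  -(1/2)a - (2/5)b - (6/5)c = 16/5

no solution

Row-reduce:
R1 ← R1 / (-5/4).
R2 ← R2 + 1·R1.
R3 ← R3 + 1/2·R1.
R2 ← R2 / (23/50).
R1 ← R1 + 26/25·R2.
R3 ← R3 + 23/25·R2.
Row 3 reduces to 0 = -4, a contradiction. The system is inconsistent.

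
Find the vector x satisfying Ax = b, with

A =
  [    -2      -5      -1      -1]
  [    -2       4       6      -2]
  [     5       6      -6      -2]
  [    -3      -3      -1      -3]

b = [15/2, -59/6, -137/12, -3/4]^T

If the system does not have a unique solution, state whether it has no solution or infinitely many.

x_1 = 9/4, x_2 = -8/3, x_3 = 1, x_4 = 1/3

Row-reduce the augmented matrix:
R1 ← R1 / (-2).
R2 ← R2 + 2·R1.
R3 ← R3 − 5·R1.
R4 ← R4 + 3·R1.
R2 ← R2 / (9).
R1 ← R1 − 5/2·R2.
R3 ← R3 + 13/2·R2.
R4 ← R4 − 9/2·R2.
R3 ← R3 / (-31/9).
R1 ← R1 + 13/9·R3.
R2 ← R2 − 7/9·R3.
R4 ← R4 + 3·R3.
R4 ← R4 / (110/31).
R1 ← R1 − 92/31·R4.
R2 ← R2 + 40/31·R4.
R3 ← R3 − 47/31·R4.
Reading off the reduced rows gives x_1 = 9/4, x_2 = -8/3, x_3 = 1, x_4 = 1/3.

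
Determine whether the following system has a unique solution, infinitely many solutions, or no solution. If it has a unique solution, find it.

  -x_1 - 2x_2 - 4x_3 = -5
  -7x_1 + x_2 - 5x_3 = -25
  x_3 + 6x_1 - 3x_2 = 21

no solution

Row-reduce:
R1 ← R1 / (-1).
R2 ← R2 + 7·R1.
R3 ← R3 − 6·R1.
R2 ← R2 / (15).
R1 ← R1 − 2·R2.
R3 ← R3 + 15·R2.
Row 3 reduces to 0 = 1, a contradiction. The system is inconsistent.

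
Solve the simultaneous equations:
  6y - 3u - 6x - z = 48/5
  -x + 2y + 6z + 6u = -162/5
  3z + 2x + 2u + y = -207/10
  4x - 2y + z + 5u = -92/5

x = -13/5, y = -5/2, z = -3, u = -2

Row-reduce the augmented matrix:
R1 ← R1 / (-6).
R2 ← R2 + 1·R1.
R3 ← R3 − 2·R1.
R4 ← R4 − 4·R1.
R1 ← R1 + 1·R2.
R3 ← R3 − 3·R2.
R4 ← R4 − 2·R2.
R3 ← R3 / (-95/6).
R1 ← R1 − 19/3·R3.
R2 ← R2 − 37/6·R3.
R4 ← R4 + 12·R3.
R4 ← R4 / (382/95).
R1 ← R1 + 2/5·R4.
R2 ← R2 + 67/95·R4.
R3 ← R3 − 111/95·R4.
Reading off the reduced rows gives x = -13/5, y = -5/2, z = -3, u = -2.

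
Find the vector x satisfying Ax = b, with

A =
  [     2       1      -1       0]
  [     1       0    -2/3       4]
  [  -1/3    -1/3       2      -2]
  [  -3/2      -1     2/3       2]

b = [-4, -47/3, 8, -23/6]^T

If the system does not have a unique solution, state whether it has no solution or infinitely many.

Row-reduce:
R1 ← R1 / (2).
R2 ← R2 − 1·R1.
R3 ← R3 + 1/3·R1.
R4 ← R4 + 3/2·R1.
R2 ← R2 / (-1/2).
R1 ← R1 − 1/2·R2.
R3 ← R3 + 1/6·R2.
R4 ← R4 + 1/4·R2.
R3 ← R3 / (17/9).
R1 ← R1 + 2/3·R3.
R2 ← R2 − 1/3·R3.
Rank is 3 with 4 unknowns, leaving x_4 free.

infinitely many solutions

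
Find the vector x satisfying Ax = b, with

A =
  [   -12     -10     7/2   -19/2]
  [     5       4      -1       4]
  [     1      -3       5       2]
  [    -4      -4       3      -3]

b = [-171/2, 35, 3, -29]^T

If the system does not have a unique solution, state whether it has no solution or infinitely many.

Row-reduce:
R1 ← R1 / (-12).
R2 ← R2 − 5·R1.
R3 ← R3 − 1·R1.
R4 ← R4 + 4·R1.
R2 ← R2 / (-1/6).
R1 ← R1 − 5/6·R2.
R3 ← R3 + 23/6·R2.
R4 ← R4 + 2/3·R2.
R3 ← R3 / (-21/4).
R1 ← R1 − 2·R3.
R2 ← R2 + 11/4·R3.
Row 4 reduces to 0 = 2, a contradiction. The system is inconsistent.

no solution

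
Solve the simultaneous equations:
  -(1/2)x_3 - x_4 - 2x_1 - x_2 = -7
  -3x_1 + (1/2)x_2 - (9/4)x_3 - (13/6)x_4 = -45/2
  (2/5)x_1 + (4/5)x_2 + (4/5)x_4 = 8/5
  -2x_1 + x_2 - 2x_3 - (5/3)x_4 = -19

infinitely many solutions

Row-reduce:
R1 ← R1 / (-2).
R2 ← R2 + 3·R1.
R3 ← R3 − 2/5·R1.
R4 ← R4 + 2·R1.
R2 ← R2 / (2).
R1 ← R1 − 1/2·R2.
R3 ← R3 − 3/5·R2.
R4 ← R4 − 2·R2.
R3 ← R3 / (7/20).
R1 ← R1 − 5/8·R3.
R2 ← R2 + 3/4·R3.
Rank is 3 with 4 unknowns, leaving x_4 free.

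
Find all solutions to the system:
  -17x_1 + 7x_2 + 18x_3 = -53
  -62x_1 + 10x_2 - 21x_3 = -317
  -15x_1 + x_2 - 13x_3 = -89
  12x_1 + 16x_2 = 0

Row-reduce:
R1 ← R1 / (-17).
R2 ← R2 + 62·R1.
R3 ← R3 + 15·R1.
R4 ← R4 − 12·R1.
R2 ← R2 / (-264/17).
R1 ← R1 + 7/17·R2.
R3 ← R3 + 88/17·R2.
R4 ← R4 − 356/17·R2.
Swap R3 and R4.
R3 ← R3 / (-2291/22).
R1 ← R1 − 109/88·R3.
R2 ← R2 − 491/88·R3.
Row 4 reduces to 0 = -1, a contradiction. The system is inconsistent.

no solution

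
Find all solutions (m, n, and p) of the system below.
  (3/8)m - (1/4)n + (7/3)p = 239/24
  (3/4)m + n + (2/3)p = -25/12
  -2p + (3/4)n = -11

infinitely many solutions

Row-reduce:
R1 ← R1 / (3/8).
R2 ← R2 − 3/4·R1.
R2 ← R2 / (3/2).
R1 ← R1 + 2/3·R2.
R3 ← R3 − 3/4·R2.
Rank is 2 with 3 unknowns, leaving p free.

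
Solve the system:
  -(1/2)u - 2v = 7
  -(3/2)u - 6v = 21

infinitely many solutions

Row-reduce:
R1 ← R1 / (-1/2).
R2 ← R2 + 3/2·R1.
Rank is 1 with 2 unknowns, leaving v free.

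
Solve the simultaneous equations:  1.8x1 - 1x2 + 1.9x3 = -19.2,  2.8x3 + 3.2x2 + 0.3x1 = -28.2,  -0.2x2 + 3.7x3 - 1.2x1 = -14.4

x1 = -6, x2 = -3, x3 = -6

Row-reduce the augmented matrix:
R1 ← R1 / (9/5).
R2 ← R2 − 3/10·R1.
R3 ← R3 + 6/5·R1.
R2 ← R2 / (101/30).
R1 ← R1 + 5/9·R2.
R3 ← R3 + 13/15·R2.
R3 ← R3 / (2831/505).
R1 ← R1 − 148/101·R3.
R2 ← R2 − 149/202·R3.
Reading off the reduced rows gives x1 = -6, x2 = -3, x3 = -6.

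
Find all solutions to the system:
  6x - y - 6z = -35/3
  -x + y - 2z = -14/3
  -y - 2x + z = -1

x = 1, y = 5/3, z = 8/3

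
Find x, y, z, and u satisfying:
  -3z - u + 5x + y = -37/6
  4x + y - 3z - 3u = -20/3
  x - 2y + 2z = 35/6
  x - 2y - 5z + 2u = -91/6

x = 1/2, y = 1/3, z = 3, u = 0

Row-reduce the augmented matrix:
R1 ← R1 / (5).
R2 ← R2 − 4·R1.
R3 ← R3 − 1·R1.
R4 ← R4 − 1·R1.
R2 ← R2 / (1/5).
R1 ← R1 − 1/5·R2.
R3 ← R3 + 11/5·R2.
R4 ← R4 + 11/5·R2.
R3 ← R3 / (-4).
R2 ← R2 + 3·R3.
R4 ← R4 + 11·R3.
R4 ← R4 / (44).
R1 ← R1 − 2·R4.
R2 ← R2 − 7·R4.
R3 ← R3 − 6·R4.
Reading off the reduced rows gives x = 1/2, y = 1/3, z = 3, u = 0.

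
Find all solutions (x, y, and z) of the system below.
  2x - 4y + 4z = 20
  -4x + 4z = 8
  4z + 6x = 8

Row-reduce the augmented matrix:
R1 ← R1 / (2).
R2 ← R2 + 4·R1.
R3 ← R3 − 6·R1.
R2 ← R2 / (-8).
R1 ← R1 + 2·R2.
R3 ← R3 − 12·R2.
R3 ← R3 / (10).
R1 ← R1 + 1·R3.
R2 ← R2 + 3/2·R3.
Reading off the reduced rows gives x = 0, y = -3, z = 2.

x = 0, y = -3, z = 2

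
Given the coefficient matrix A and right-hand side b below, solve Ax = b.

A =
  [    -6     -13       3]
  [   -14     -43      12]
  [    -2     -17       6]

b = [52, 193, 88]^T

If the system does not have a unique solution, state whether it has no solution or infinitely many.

Row-reduce:
R1 ← R1 / (-6).
R2 ← R2 + 14·R1.
R3 ← R3 + 2·R1.
R2 ← R2 / (-38/3).
R1 ← R1 − 13/6·R2.
R3 ← R3 + 38/3·R2.
Row 3 reduces to 0 = -1, a contradiction. The system is inconsistent.

no solution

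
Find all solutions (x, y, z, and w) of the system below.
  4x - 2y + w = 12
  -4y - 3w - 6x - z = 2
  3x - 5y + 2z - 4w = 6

Row-reduce:
R1 ← R1 / (4).
R2 ← R2 + 6·R1.
R3 ← R3 − 3·R1.
R2 ← R2 / (-7).
R1 ← R1 + 1/2·R2.
R3 ← R3 + 7/2·R2.
R3 ← R3 / (5/2).
R1 ← R1 − 1/14·R3.
R2 ← R2 − 1/7·R3.
Rank is 3 with 4 unknowns, leaving w free.

infinitely many solutions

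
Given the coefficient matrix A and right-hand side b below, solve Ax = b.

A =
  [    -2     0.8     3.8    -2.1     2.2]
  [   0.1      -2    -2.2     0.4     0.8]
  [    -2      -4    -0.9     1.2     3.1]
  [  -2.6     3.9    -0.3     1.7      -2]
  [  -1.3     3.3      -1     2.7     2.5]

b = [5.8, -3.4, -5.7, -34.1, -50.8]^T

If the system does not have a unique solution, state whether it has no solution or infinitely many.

x_1 = 4, x_2 = -6, x_3 = 5, x_4 = -4, x_5 = -4

Row-reduce the augmented matrix:
R1 ← R1 / (-2).
R2 ← R2 − 1/10·R1.
R3 ← R3 + 2·R1.
R4 ← R4 + 13/5·R1.
R5 ← R5 + 13/10·R1.
R2 ← R2 / (-49/25).
R1 ← R1 + 2/5·R2.
R3 ← R3 + 24/5·R2.
R4 ← R4 − 143/50·R2.
R5 ← R5 − 139/50·R2.
R3 ← R3 / (109/490).
R1 ← R1 + 73/49·R3.
R2 ← R2 − 201/196·R3.
R4 ← R4 + 16019/1960·R3.
R5 ← R5 + 12389/1960·R3.
R4 ← R4 / (868179/8720).
R1 ← R1 − 3979/218·R4.
R2 ← R2 + 10493/872·R4.
R3 ← R3 − 1263/109·R4.
R5 ← R5 − 677761/8720·R4.
R5 ← R5 / (23758984/4340895).
R1 ← R1 + 509866/868179·R5.
R2 ← R2 + 578185/868179·R5.
R3 ← R3 − 34585/289393·R5.
R4 ← R4 + 456448/868179·R5.
Reading off the reduced rows gives x_1 = 4, x_2 = -6, x_3 = 5, x_4 = -4, x_5 = -4.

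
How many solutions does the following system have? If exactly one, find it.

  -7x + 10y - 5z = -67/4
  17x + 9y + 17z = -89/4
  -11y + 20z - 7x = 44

x = -1, y = -2, z = 3/4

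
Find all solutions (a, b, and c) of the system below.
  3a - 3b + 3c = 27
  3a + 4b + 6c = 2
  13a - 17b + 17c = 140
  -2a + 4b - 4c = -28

Row-reduce:
R1 ← R1 / (3).
R2 ← R2 − 3·R1.
R3 ← R3 − 13·R1.
R4 ← R4 + 2·R1.
R2 ← R2 / (7).
R1 ← R1 + 1·R2.
R3 ← R3 + 4·R2.
R4 ← R4 − 2·R2.
R3 ← R3 / (40/7).
R1 ← R1 − 10/7·R3.
R2 ← R2 − 3/7·R3.
R4 ← R4 + 20/7·R3.
Row 4 reduces to 0 = 3/2, a contradiction. The system is inconsistent.

no solution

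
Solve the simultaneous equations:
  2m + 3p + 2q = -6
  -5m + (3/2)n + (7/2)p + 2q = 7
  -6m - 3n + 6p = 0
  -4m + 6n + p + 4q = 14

infinitely many solutions

Row-reduce:
R1 ← R1 / (2).
R2 ← R2 + 5·R1.
R3 ← R3 + 6·R1.
R4 ← R4 + 4·R1.
R2 ← R2 / (3/2).
R3 ← R3 + 3·R2.
R4 ← R4 − 6·R2.
R3 ← R3 / (37).
R1 ← R1 − 3/2·R3.
R2 ← R2 − 22/3·R3.
R4 ← R4 + 37·R3.
Rank is 3 with 4 unknowns, leaving q free.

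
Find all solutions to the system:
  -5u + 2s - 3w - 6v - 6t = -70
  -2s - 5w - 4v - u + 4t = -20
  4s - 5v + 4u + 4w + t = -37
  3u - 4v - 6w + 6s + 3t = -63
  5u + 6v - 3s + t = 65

Row-reduce the augmented matrix:
R1 ← R1 / (-5).
R2 ← R2 + 1·R1.
R3 ← R3 − 4·R1.
R4 ← R4 − 3·R1.
R5 ← R5 − 5·R1.
R2 ← R2 / (-14/5).
R1 ← R1 − 6/5·R2.
R3 ← R3 + 49/5·R2.
R4 ← R4 + 38/5·R2.
R3 ← R3 / (17).
R1 ← R1 + 9/7·R3.
R2 ← R2 − 11/7·R3.
R4 ← R4 − 29/7·R3.
R5 ← R5 + 3·R3.
R4 ← R4 / (1226/119).
R1 ← R1 + 44/119·R4.
R2 ← R2 + 52/119·R4.
R3 ← R3 − 14/17·R4.
R5 ← R5 − 25/17·R4.
R5 ← R5 / (-9253/1226).
R1 ← R1 − 876/613·R5.
R2 ← R2 + 135/613·R5.
R3 ← R3 + 335/613·R5.
R4 ← R4 + 1113/1226·R5.
Reading off the reduced rows gives u = 2, v = 6, w = 2, s = -6, t = 1.

u = 2, v = 6, w = 2, s = -6, t = 1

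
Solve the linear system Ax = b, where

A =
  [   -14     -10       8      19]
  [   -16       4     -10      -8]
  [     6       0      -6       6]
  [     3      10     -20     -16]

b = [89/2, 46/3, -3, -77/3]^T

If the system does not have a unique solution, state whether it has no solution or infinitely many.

x_1 = -5/3, x_2 = 1, x_3 = 1/3, x_4 = 3/2

Row-reduce the augmented matrix:
R1 ← R1 / (-14).
R2 ← R2 + 16·R1.
R3 ← R3 − 6·R1.
R4 ← R4 − 3·R1.
R2 ← R2 / (108/7).
R1 ← R1 − 5/7·R2.
R3 ← R3 + 30/7·R2.
R4 ← R4 − 55/7·R2.
R3 ← R3 / (-71/9).
R1 ← R1 − 17/54·R3.
R2 ← R2 + 67/54·R3.
R4 ← R4 + 461/54·R3.
R4 ← R4 / (-225/71).
R1 ← R1 − 18/71·R4.
R2 ← R2 + 405/142·R4.
R3 ← R3 + 53/71·R4.
Reading off the reduced rows gives x_1 = -5/3, x_2 = 1, x_3 = 1/3, x_4 = 3/2.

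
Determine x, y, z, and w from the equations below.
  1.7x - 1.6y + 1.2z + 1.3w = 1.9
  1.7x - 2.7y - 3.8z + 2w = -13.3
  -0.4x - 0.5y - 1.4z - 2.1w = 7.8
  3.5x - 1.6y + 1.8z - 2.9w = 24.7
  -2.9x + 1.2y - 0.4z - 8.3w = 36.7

x = 0, y = -3, z = 3, w = -5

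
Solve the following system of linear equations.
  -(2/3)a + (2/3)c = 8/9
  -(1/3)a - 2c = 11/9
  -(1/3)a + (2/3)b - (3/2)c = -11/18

a = -5/3, b = -5/2, c = -1/3

Row-reduce the augmented matrix:
R1 ← R1 / (-2/3).
R2 ← R2 + 1/3·R1.
R3 ← R3 + 1/3·R1.
Swap R2 and R3.
R2 ← R2 / (2/3).
R3 ← R3 / (-7/3).
R1 ← R1 + 1·R3.
R2 ← R2 + 11/4·R3.
Reading off the reduced rows gives a = -5/3, b = -5/2, c = -1/3.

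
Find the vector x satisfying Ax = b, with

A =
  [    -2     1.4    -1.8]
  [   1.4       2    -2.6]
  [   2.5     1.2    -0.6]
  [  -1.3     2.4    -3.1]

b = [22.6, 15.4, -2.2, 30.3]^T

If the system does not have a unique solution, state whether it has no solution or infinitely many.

x_1 = -4, x_2 = 4, x_3 = -5

Row-reduce the augmented matrix:
R1 ← R1 / (-2).
R2 ← R2 − 7/5·R1.
R3 ← R3 − 5/2·R1.
R4 ← R4 + 13/10·R1.
R2 ← R2 / (149/50).
R1 ← R1 + 7/10·R2.
R3 ← R3 − 59/20·R2.
R4 ← R4 − 149/100·R2.
R3 ← R3 / (1447/1490).
R1 ← R1 + 1/149·R3.
R2 ← R2 + 193/149·R3.
R4 reduces to 0 = 0, so the extra equation is consistent.
Reading off the reduced rows gives x_1 = -4, x_2 = 4, x_3 = -5.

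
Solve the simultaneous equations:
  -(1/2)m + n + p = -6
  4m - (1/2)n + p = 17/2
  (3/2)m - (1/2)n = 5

no solution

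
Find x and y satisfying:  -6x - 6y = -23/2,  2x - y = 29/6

x = 9/4, y = -1/3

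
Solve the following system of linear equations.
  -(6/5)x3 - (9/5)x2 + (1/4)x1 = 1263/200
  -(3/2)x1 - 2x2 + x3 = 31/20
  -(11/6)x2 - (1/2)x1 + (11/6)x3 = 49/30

x1 = 3/2, x2 = -5/2, x3 = -6/5

Row-reduce the augmented matrix:
R1 ← R1 / (1/4).
R2 ← R2 + 3/2·R1.
R3 ← R3 + 1/2·R1.
R2 ← R2 / (-64/5).
R1 ← R1 + 36/5·R2.
R3 ← R3 + 163/30·R2.
R3 ← R3 / (793/384).
R1 ← R1 + 21/16·R3.
R2 ← R2 − 31/64·R3.
Reading off the reduced rows gives x1 = 3/2, x2 = -5/2, x3 = -6/5.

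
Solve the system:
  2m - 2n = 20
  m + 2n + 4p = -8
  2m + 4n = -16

m = 4, n = -6, p = 0

Row-reduce the augmented matrix:
R1 ← R1 / (2).
R2 ← R2 − 1·R1.
R3 ← R3 − 2·R1.
R2 ← R2 / (3).
R1 ← R1 + 1·R2.
R3 ← R3 − 6·R2.
R3 ← R3 / (-8).
R1 ← R1 − 4/3·R3.
R2 ← R2 − 4/3·R3.
Reading off the reduced rows gives m = 4, n = -6, p = 0.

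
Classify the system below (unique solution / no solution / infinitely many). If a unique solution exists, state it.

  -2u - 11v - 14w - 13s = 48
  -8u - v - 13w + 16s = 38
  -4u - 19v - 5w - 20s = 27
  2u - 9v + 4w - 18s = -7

Row-reduce:
R1 ← R1 / (-2).
R2 ← R2 + 8·R1.
R3 ← R3 + 4·R1.
R4 ← R4 − 2·R1.
R2 ← R2 / (43).
R1 ← R1 − 11/2·R2.
R3 ← R3 − 3·R2.
R4 ← R4 + 20·R2.
R3 ← R3 / (20).
R1 ← R1 − 3/2·R3.
R2 ← R2 − 1·R3.
R4 ← R4 − 10·R3.
Row 4 reduces to 0 = -3/2, a contradiction. The system is inconsistent.

no solution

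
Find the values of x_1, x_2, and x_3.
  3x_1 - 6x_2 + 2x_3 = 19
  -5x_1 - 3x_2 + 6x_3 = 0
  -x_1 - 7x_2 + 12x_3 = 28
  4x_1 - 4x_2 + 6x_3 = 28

x_1 = 3, x_2 = -1, x_3 = 2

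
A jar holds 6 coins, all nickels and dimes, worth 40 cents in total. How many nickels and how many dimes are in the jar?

Let n = nickels, d = dimes.
  n + d = 6
  5n + 10d = 40
From equation 1: n = 6 − d.
Substitute into equation 2 and solve: d = 2.
Then n = 4.

nickels: 4, dimes: 2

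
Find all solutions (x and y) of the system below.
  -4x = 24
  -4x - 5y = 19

x = -6, y = 1

Row-reduce the augmented matrix:
R1 ← R1 / (-4).
R2 ← R2 + 4·R1.
R2 ← R2 / (-5).
Reading off the reduced rows gives x = -6, y = 1.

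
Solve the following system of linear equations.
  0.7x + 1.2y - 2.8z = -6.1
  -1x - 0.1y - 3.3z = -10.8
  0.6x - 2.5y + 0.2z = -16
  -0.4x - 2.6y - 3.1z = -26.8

x = -3, y = 6, z = 4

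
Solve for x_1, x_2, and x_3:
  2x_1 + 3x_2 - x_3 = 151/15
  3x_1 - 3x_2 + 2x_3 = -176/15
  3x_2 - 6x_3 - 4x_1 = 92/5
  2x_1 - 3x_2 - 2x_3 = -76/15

Row-reduce the augmented matrix:
R1 ← R1 / (2).
R2 ← R2 − 3·R1.
R3 ← R3 + 4·R1.
R4 ← R4 − 2·R1.
R2 ← R2 / (-15/2).
R1 ← R1 − 3/2·R2.
R3 ← R3 − 9·R2.
R4 ← R4 + 6·R2.
R3 ← R3 / (-19/5).
R1 ← R1 − 1/5·R3.
R2 ← R2 + 7/15·R3.
R4 ← R4 + 19/5·R3.
R4 reduces to 0 = 0, so the extra equation is consistent.
Reading off the reduced rows gives x_1 = 0, x_2 = 14/5, x_3 = -5/3.

x_1 = 0, x_2 = 14/5, x_3 = -5/3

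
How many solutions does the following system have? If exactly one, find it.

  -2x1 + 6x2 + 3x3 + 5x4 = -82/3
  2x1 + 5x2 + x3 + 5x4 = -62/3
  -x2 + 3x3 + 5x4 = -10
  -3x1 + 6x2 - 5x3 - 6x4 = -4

x1 = 5/3, x2 = -2, x3 = 1, x4 = -3

Row-reduce the augmented matrix:
R1 ← R1 / (-2).
R2 ← R2 − 2·R1.
R4 ← R4 + 3·R1.
R2 ← R2 / (11).
R1 ← R1 + 3·R2.
R3 ← R3 + 1·R2.
R4 ← R4 + 3·R2.
R3 ← R3 / (37/11).
R1 ← R1 + 9/22·R3.
R2 ← R2 − 4/11·R3.
R4 ← R4 + 185/22·R3.
R4 ← R4 / (4).
R1 ← R1 − 35/37·R4.
R2 ← R2 − 10/37·R4.
R3 ← R3 − 65/37·R4.
Reading off the reduced rows gives x1 = 5/3, x2 = -2, x3 = 1, x4 = -3.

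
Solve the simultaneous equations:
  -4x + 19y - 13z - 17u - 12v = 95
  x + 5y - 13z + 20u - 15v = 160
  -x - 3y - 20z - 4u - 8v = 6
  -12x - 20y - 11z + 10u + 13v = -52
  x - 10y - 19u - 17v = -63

x = -5, y = 5, z = 0, u = 4, v = -4

Row-reduce the augmented matrix:
R1 ← R1 / (-4).
R2 ← R2 − 1·R1.
R3 ← R3 + 1·R1.
R4 ← R4 + 12·R1.
R5 ← R5 − 1·R1.
R2 ← R2 / (39/4).
R1 ← R1 + 19/4·R2.
R3 ← R3 + 31/4·R2.
R4 ← R4 + 77·R2.
R5 ← R5 + 21/4·R2.
R3 ← R3 / (-89/3).
R1 ← R1 + 14/3·R3.
R2 ← R2 + 5/3·R3.
R4 ← R4 + 301/3·R3.
R5 ← R5 + 12·R3.
R4 ← R4 / (164524/1157).
R1 ← R1 − 11471/1157·R4.
R2 ← R2 − 1039/1157·R4.
R3 ← R3 + 498/1157·R4.
R5 ← R5 + 23064/1157·R4.
R5 ← R5 / (-1060658/41131).
R1 ← R1 + 32492/41131·R5.
R2 ← R2 + 24084/41131·R5.
R3 ← R3 − 23301/41131·R5.
R4 ← R4 + 8057/41131·R5.
Reading off the reduced rows gives x = -5, y = 5, z = 0, u = 4, v = -4.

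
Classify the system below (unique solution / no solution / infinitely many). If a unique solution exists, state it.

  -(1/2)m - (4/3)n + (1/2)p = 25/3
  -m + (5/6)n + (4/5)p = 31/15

Row-reduce:
R1 ← R1 / (-1/2).
R2 ← R2 + 1·R1.
R2 ← R2 / (7/2).
R1 ← R1 − 8/3·R2.
Rank is 2 with 3 unknowns, leaving p free.

infinitely many solutions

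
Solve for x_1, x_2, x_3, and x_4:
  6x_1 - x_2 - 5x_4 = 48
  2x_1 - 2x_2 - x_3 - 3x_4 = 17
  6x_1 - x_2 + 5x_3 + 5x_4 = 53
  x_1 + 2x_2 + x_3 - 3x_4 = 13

x_1 = 6, x_2 = -2, x_3 = 5, x_4 = -2

Row-reduce the augmented matrix:
R1 ← R1 / (6).
R2 ← R2 − 2·R1.
R3 ← R3 − 6·R1.
R4 ← R4 − 1·R1.
R2 ← R2 / (-5/3).
R1 ← R1 + 1/6·R2.
R4 ← R4 − 13/6·R2.
R3 ← R3 / (5).
R1 ← R1 − 1/10·R3.
R2 ← R2 − 3/5·R3.
R4 ← R4 + 3/10·R3.
R4 ← R4 / (-33/10).
R1 ← R1 + 9/10·R4.
R2 ← R2 + 2/5·R4.
R3 ← R3 − 2·R4.
Reading off the reduced rows gives x_1 = 6, x_2 = -2, x_3 = 5, x_4 = -2.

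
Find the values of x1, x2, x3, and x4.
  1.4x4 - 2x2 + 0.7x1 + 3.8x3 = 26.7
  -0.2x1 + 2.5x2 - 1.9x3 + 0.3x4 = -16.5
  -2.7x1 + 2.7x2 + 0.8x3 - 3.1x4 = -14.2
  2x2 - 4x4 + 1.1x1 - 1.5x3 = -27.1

Row-reduce the augmented matrix:
R1 ← R1 / (7/10).
R2 ← R2 + 1/5·R1.
R3 ← R3 + 27/10·R1.
R4 ← R4 − 11/10·R1.
R2 ← R2 / (27/14).
R1 ← R1 + 20/7·R2.
R3 ← R3 + 351/70·R2.
R4 ← R4 − 36/7·R2.
R3 ← R3 / (667/50).
R1 ← R1 − 38/9·R3.
R2 ← R2 + 19/45·R3.
R4 ← R4 + 53/10·R3.
R4 ← R4 / (-12866/2001).
R1 ← R1 − 31210/18009·R4.
R2 ← R2 − 8885/18009·R4.
R3 ← R3 − 206/667·R4.
Reading off the reduced rows gives x1 = -1, x2 = -4, x3 = 4, x4 = 3.

x1 = -1, x2 = -4, x3 = 4, x4 = 3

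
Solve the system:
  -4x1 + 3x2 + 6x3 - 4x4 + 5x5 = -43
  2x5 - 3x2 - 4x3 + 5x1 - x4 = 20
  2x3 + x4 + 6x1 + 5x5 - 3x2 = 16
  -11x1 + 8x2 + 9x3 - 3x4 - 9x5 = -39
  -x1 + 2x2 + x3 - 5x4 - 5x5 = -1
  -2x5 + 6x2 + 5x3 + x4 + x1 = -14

Row-reduce:
R1 ← R1 / (-4).
R2 ← R2 − 5·R1.
R3 ← R3 − 6·R1.
R4 ← R4 + 11·R1.
R5 ← R5 + 1·R1.
R6 ← R6 − 1·R1.
R2 ← R2 / (3/4).
R1 ← R1 + 3/4·R2.
R3 ← R3 − 3/2·R2.
R4 ← R4 + 1/4·R2.
R5 ← R5 − 5/4·R2.
R6 ← R6 − 27/4·R2.
R3 ← R3 / (4).
R1 ← R1 − 2·R3.
R2 ← R2 − 14/3·R3.
R4 ← R4 + 19/3·R3.
R5 ← R5 + 19/3·R3.
R6 ← R6 + 25·R3.
R4 ← R4 / (205/12).
R1 ← R1 + 17/2·R4.
R2 ← R2 + 97/6·R4.
R3 ← R3 − 7/4·R4.
R5 ← R5 − 205/12·R4.
R6 ← R6 − 391/4·R4.
Swap R5 and R6.
R5 ← R5 / (10389/205).
R1 ← R1 + 841/205·R5.
R2 ← R2 + 1897/205·R5.
R3 ← R3 − 348/205·R5.
R4 ← R4 + 316/205·R5.
Row 6 reduces to 0 = -2, a contradiction. The system is inconsistent.

no solution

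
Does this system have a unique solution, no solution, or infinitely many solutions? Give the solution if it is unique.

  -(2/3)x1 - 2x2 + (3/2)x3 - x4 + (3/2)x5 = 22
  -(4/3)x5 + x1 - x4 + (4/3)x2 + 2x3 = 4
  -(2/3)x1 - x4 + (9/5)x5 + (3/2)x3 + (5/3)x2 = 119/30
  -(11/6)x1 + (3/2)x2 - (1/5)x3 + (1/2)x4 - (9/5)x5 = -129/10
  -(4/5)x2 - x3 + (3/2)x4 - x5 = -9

Row-reduce the augmented matrix:
R1 ← R1 / (-2/3).
R2 ← R2 − 1·R1.
R3 ← R3 + 2/3·R1.
R4 ← R4 + 11/6·R1.
R2 ← R2 / (-5/3).
R1 ← R1 − 3·R2.
R3 ← R3 − 11/3·R2.
R4 ← R4 − 7·R2.
R5 ← R5 + 4/5·R2.
R3 ← R3 / (187/20).
R1 ← R1 − 27/5·R3.
R2 ← R2 + 51/20·R3.
R4 ← R4 − 541/40·R3.
R5 ← R5 + 76/25·R3.
R4 ← R4 / (12/17).
R1 ← R1 − 3/17·R4.
R3 ← R3 + 10/17·R4.
R5 ← R5 − 31/34·R4.
R5 ← R5 / (500699/79200).
R1 ← R1 + 307/528·R5.
R2 ← R2 − 9/110·R5.
R3 ← R3 + 3385/792·R5.
R4 ← R4 + 60881/7920·R5.
Reading off the reduced rows gives x1 = 0, x2 = -5, x3 = 3, x4 = -6, x5 = 1.

x1 = 0, x2 = -5, x3 = 3, x4 = -6, x5 = 1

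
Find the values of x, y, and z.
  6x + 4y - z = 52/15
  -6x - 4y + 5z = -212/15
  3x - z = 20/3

x = 4/3, y = -9/5, z = -8/3

Row-reduce the augmented matrix:
R1 ← R1 / (6).
R2 ← R2 + 6·R1.
R3 ← R3 − 3·R1.
Swap R2 and R3.
R2 ← R2 / (-2).
R1 ← R1 − 2/3·R2.
R3 ← R3 / (4).
R1 ← R1 + 1/3·R3.
R2 ← R2 − 1/4·R3.
Reading off the reduced rows gives x = 4/3, y = -9/5, z = -8/3.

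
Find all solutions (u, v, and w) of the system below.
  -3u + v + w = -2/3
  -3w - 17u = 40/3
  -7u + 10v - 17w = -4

Row-reduce the augmented matrix:
R1 ← R1 / (-3).
R2 ← R2 + 17·R1.
R3 ← R3 + 7·R1.
R2 ← R2 / (-17/3).
R1 ← R1 + 1/3·R2.
R3 ← R3 − 23/3·R2.
R3 ← R3 / (-528/17).
R1 ← R1 − 3/17·R3.
R2 ← R2 − 26/17·R3.
Reading off the reduced rows gives u = -2/3, v = -2, w = -2/3.

u = -2/3, v = -2, w = -2/3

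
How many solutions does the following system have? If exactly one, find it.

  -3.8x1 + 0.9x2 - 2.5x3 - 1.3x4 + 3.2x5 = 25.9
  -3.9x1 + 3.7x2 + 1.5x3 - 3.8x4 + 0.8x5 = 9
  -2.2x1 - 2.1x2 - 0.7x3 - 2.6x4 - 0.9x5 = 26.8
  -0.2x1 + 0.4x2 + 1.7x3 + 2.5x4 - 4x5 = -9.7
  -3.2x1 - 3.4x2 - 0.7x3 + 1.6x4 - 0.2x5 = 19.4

x1 = -4, x2 = -2, x3 = -6, x4 = -3, x5 = -2

Row-reduce the augmented matrix:
R1 ← R1 / (-19/5).
R2 ← R2 + 39/10·R1.
R3 ← R3 + 11/5·R1.
R4 ← R4 + 1/5·R1.
R5 ← R5 + 16/5·R1.
R2 ← R2 / (211/76).
R1 ← R1 + 9/38·R2.
R3 ← R3 + 249/95·R2.
R4 ← R4 − 67/190·R2.
R5 ← R5 + 79/19·R2.
R3 ← R3 / (4838/1055).
R1 ← R1 − 212/211·R3.
R2 ← R2 − 309/211·R3.
R4 ← R4 − 555/422·R3.
R5 ← R5 − 15813/2110·R3.
R4 ← R4 / (1973441/483800).
R1 ← R1 − 12658/12095·R4.
R2 ← R2 − 21539/48380·R4.
R3 ← R3 + 44049/48380·R4.
R5 ← R5 − 2818287/483800·R4.
R5 ← R5 / (20249443/3946882).
R1 ← R1 − 1334701/1973441·R5.
R2 ← R2 − 1961924/1973441·R5.
R3 ← R3 + 3246977/1973441·R5.
R4 ← R4 + 1156693/1973441·R5.
Reading off the reduced rows gives x1 = -4, x2 = -2, x3 = -6, x4 = -3, x5 = -2.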